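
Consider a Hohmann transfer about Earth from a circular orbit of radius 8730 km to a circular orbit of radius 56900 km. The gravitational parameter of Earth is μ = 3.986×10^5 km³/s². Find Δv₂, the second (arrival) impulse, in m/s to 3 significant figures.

Δv₂ = 1280 m/s

The Hohmann ellipse has a_t = (r₁ + r₂)/2 = 32815 km.
Circular speed at r = 56900 km: v_c = √(μ/r) = 2.647 km/s.
Transfer-orbit speed at the same r (vis-viva, a = a_t): v_t = √[μ(2/r − 1/a_t)] = 1.365 km/s.
Δv₂ = |v_t − v_c| = |1.365 − 2.647| = 1.282 km/s.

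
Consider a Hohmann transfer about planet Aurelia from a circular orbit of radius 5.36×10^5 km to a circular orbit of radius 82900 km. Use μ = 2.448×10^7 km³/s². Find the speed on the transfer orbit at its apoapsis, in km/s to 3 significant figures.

Transfer-ellipse semi-major axis a_t = (r₁ + r₂)/2 = (5.360×10^5 + 82900)/2 = 3.0945×10^5 km.
At apoapsis, r = 5.360×10^5 km.
Vis-viva: v = √[μ(2/r − 1/a_t)] = √[2.448×10^7 × (2/5.360×10^5 − 1/3.0945×10^5)] = 3.498 km/s.

v = 3.50 km/s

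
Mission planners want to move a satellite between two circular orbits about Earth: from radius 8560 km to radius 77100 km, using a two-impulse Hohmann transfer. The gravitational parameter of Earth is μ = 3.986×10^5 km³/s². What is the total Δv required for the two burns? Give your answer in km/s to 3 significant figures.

Semi-major axis of the transfer orbit: a_t = (8560 + 77100)/2 = 42830 km.
Circular speed at r₁: v₁ = √(μ/r₁) = √(3.986×10^5/8560) = 6.824 km/s.
On the transfer ellipse at r₁, v² = μ(2/r − 1/a) gives v_p = √[μ(2/r₁ − 1/a_t)] = 9.156 km/s.
First burn Δv₁ = |v_p − v₁| = 2.332 km/s.
Circular speed at r₂: v₂ = √(μ/r₂) = 2.2737 km/s.
Transfer-orbit speed at r₂: v_a = √[μ(2/r₂ − 1/a_t)] = 1.0165 km/s.
Second burn Δv₂ = |v₂ − v_a| = 1.257 km/s.
Δv = Δv₁ + Δv₂ = 2.332 + 1.257 = 3.589 km/s.

Δv = 3.59 km/s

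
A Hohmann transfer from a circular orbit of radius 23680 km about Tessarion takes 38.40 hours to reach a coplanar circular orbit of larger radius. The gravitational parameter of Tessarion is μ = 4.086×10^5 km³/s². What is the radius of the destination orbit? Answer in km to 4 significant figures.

Transfer time t = 38.40 hours = 1.3824×10^5 s, and t = π√(a_t³/μ).
So a_t = (μ t²/π²)^(1/3) = (4.086×10^5 × (1.3824×10^5)² / π²)^(1/3) = 92489 km.
Since a_t = (r₁ + r₂)/2, r₂ = 2a_t − r₁ = 2×92489 − 23680 = 1.61298×10^5 km.

r₂ = 1.613×10^5 km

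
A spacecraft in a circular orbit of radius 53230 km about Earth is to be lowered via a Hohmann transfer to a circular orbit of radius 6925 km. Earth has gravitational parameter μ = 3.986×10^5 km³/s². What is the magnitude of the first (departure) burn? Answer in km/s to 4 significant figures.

Δv₁ = 1.423 km/s

Semi-major axis of the transfer orbit: a_t = (53230 + 6925)/2 = 30077.5 km.
Circular speed at r = 53230 km: v_c = √(μ/r) = 2.736 km/s.
Transfer-orbit speed at the same r (vis-viva, a = a_t): v_t = √[μ(2/r − 1/a_t)] = 1.313 km/s.
Δv₁ = |v_t − v_c| = |1.313 − 2.736| = 1.423 km/s.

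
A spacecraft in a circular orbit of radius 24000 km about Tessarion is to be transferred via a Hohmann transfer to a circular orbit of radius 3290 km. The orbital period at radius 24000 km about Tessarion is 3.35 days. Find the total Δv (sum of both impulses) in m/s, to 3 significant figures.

Δv = 724 m/s

From Kepler's third law T² = 4π²r³/μ at r = 24000 km, T = 3.35 days = 3.35 × 86400 s = 2.8944×10^5 s: μ = 4π²r³/T² = 6514.43 km³/s².
Semi-major axis of the transfer orbit: a_t = (24000 + 3290)/2 = 13645 km.
Circular speed at r₁: v₁ = √(μ/r₁) = √(6514.43/24000) = 0.520994 km/s.
Transfer-orbit speed at r₁ (vis-viva equation): v_a = √[μ(2/r₁ − 1/a_t)] = 0.255825 km/s.
First burn Δv₁ = |v_a − v₁| = 0.26517 km/s.
At r₂, v₂ = √(μ/r₂) = 1.40715 km/s.
Transfer-orbit speed at r₂: v_p = √[μ(2/r₂ − 1/a_t)] = 1.86620 km/s.
Second burn Δv₂ = |v₂ − v_p| = 0.45905 km/s.
Δv = Δv₁ + Δv₂ = 0.26517 + 0.45905 = 0.7242 km/s.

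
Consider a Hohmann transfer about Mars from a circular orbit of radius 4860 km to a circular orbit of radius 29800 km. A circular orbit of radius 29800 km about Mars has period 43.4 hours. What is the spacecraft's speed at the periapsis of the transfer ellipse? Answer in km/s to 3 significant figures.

From Kepler's third law T² = 4π²r³/μ at r = 29800 km, T = 43.4 hours = 43.4 × 3600 s = 1.5624×10^5 s: μ = 4π²r³/T² = 42798.1 km³/s².
Semi-major axis of the transfer orbit: a_t = (4860 + 29800)/2 = 17330 km.
The periapsis of the transfer ellipse is at r = 4860 km.
Vis-viva: v = √[μ(2/r − 1/a_t)] = √[42798.1 × (2/4860 − 1/17330)] = 3.891 km/s.

v = 3.89 km/s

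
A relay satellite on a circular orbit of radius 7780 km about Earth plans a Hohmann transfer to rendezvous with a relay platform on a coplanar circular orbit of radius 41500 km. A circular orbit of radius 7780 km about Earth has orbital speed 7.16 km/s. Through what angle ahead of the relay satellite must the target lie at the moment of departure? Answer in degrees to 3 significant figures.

φ = 97.7°

From the circular-orbit relation v² = μ/r at r = 7780 km: μ = v²r = (7.16)² × 7780 = 3.98846×10^5 km³/s².
Transfer-ellipse semi-major axis a_t = (r₁ + r₂)/2 = (7780 + 41500)/2 = 24640 km.
The half-period of the transfer ellipse is t = π√(a_t³/μ) = 19240.13 s.
The target's mean motion on its circular orbit is ω₂ = √(μ/r₂³) = 7.470173×10^-5 rad/s.
Angle swept by the target during transfer: ω₂·t = 1.437271 rad = 82.3496°.
Arrival is 180° from departure on the ellipse, so φ = 180° − 82.3496° = 97.7°.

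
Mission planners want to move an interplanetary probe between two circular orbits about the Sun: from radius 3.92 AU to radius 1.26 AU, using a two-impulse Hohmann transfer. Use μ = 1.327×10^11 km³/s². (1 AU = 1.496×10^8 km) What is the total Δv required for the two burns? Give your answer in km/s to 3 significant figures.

In km: r₁ = 3.92 × 1.496×10^8 = 5.86432×10^8 km; r₂ = 1.26 × 1.496×10^8 = 1.88496×10^8 km.
Semi-major axis of the transfer orbit: a_t = (5.86432×10^8 + 1.88496×10^8)/2 = 3.87464×10^8 km.
At r₁ the circular-orbit speed is v₁ = √(μ/r₁) = 15.043 km/s.
On the transfer ellipse at r₁, v² = μ(2/r − 1/a) gives v_a = √[μ(2/r₁ − 1/a_t)] = 10.492 km/s.
First burn Δv₁ = |v_a − v₁| = 4.551 km/s.
At r₂, v₂ = √(μ/r₂) = 26.533 km/s.
Transfer-orbit speed at r₂: v_p = √[μ(2/r₂ − 1/a_t)] = 32.642 km/s.
Second burn Δv₂ = |v₂ − v_p| = 6.109 km/s.
Δv = Δv₁ + Δv₂ = 4.551 + 6.109 = 10.66 km/s.

Δv = 10.7 km/s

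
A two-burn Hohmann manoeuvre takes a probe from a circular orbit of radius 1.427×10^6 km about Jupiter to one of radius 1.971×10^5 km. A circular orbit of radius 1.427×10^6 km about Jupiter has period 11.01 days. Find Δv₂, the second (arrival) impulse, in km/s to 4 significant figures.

Δv₂ = 8.258 km/s

From Kepler's third law T² = 4π²r³/μ at r = 1.427×10^6 km, T = 11.01 days = 11.01 × 86400 s = 9.51264×10^5 s: μ = 4π²r³/T² = 1.26774×10^8 km³/s².
Semi-major axis of the transfer orbit: a_t = (1.427×10^6 + 1.971×10^5)/2 = 8.1205×10^5 km.
Circular speed at r = 1.971×10^5 km: v_c = √(μ/r) = 25.3613 km/s.
Vis-viva on the transfer ellipse at r = 1.971×10^5 km gives v_t = √[μ(2/r − 1/a_t)] = 33.6196 km/s.
Δv₂ = |v_t − v_c| = |33.6196 − 25.3613| = 8.258 km/s.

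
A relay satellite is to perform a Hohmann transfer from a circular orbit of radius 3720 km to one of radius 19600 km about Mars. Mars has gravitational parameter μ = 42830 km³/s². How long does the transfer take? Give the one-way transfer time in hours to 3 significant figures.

t = 5.31 hours

The Hohmann ellipse has a_t = (r₁ + r₂)/2 = 11660 km.
Transfer time t = π√(a_t³/μ) = π√((11660)³ / 42830) = 19110 s.
Converting: 19110 s ÷ 3600 s/hour = 5.31 hours.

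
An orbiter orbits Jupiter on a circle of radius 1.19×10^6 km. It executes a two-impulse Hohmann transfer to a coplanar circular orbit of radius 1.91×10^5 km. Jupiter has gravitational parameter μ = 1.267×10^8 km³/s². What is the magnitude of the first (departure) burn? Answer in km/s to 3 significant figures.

Δv₁ = 4.89 km/s

The Hohmann ellipse has a_t = (r₁ + r₂)/2 = 6.905×10^5 km.
Circular speed at r = 1.190×10^6 km: v_c = √(μ/r) = 10.3185 km/s.
Transfer-orbit speed at the same r (vis-viva, a = a_t): v_t = √[μ(2/r − 1/a_t)] = 5.42687 km/s.
Δv₁ = |v_t − v_c| = |5.42687 − 10.3185| = 4.892 km/s.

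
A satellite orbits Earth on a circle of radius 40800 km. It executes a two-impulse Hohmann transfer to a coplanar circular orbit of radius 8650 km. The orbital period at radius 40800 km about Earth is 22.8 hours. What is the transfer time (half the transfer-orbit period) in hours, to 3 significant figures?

From Kepler's third law T² = 4π²r³/μ at r = 40800 km, T = 22.8 hours = 22.8 × 3600 s = 82080 s: μ = 4π²r³/T² = 3.97984×10^5 km³/s².
Transfer-ellipse semi-major axis a_t = (r₁ + r₂)/2 = (40800 + 8650)/2 = 24725 km.
By Kepler's third law the transfer-orbit period is T = 2π√(a_t³/μ), so t = T/2 = 19360 s.
Converting: 19360 s ÷ 3600 s/hour = 5.38 hours.

t = 5.38 hours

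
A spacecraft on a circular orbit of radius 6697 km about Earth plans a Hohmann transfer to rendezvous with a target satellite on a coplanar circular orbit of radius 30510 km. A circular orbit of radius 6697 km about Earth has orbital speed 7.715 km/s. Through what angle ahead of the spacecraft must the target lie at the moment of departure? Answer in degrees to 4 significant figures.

From the circular-orbit relation v² = μ/r at r = 6697 km: μ = v²r = (7.715)² × 6697 = 3.98614×10^5 km³/s².
Semi-major axis of the transfer orbit: a_t = (6697 + 30510)/2 = 18603.5 km.
The half-period of the transfer ellipse is t = π√(a_t³/μ) = 12626 s.
The target's mean motion on its circular orbit is ω₂ = √(μ/r₂³) = 1.1847×10^-4 rad/s.
Angle swept by the target during transfer: ω₂·t = 1.4958 rad = 85.70°.
Arrival is 180° from departure on the ellipse, so φ = 180° − 85.70° = 94.30°.

φ = 94.30°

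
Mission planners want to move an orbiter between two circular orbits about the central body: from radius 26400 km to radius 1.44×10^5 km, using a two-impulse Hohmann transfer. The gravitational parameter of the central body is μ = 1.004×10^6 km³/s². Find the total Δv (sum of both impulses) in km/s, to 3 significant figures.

The Hohmann ellipse has a_t = (r₁ + r₂)/2 = 85200 km.
Circular speed at r₁: v₁ = √(μ/r₁) = √(1.004×10^6/26400) = 6.167 km/s.
On the transfer ellipse at r₁, v² = μ(2/r − 1/a) gives v_p = √[μ(2/r₁ − 1/a_t)] = 8.017 km/s.
First burn Δv₁ = |v_p − v₁| = 1.850 km/s.
Circular speed at r₂: v₂ = √(μ/r₂) = 2.6405 km/s.
Transfer-orbit speed at r₂: v_a = √[μ(2/r₂ − 1/a_t)] = 1.4698 km/s.
Second burn Δv₂ = |v₂ − v_a| = 1.171 km/s.
Total Δv = Δv₁ + Δv₂ = 3.021 km/s.

Δv = 3.02 km/s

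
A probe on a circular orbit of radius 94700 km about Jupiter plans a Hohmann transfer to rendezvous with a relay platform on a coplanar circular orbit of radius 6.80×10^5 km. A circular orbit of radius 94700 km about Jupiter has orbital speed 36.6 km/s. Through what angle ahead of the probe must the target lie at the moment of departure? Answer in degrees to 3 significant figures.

φ = 103°

From the circular-orbit relation v² = μ/r at r = 94700 km: μ = v²r = (36.6)² × 94700 = 1.26856×10^8 km³/s².
Semi-major axis of the transfer orbit: a_t = (94700 + 6.800×10^5)/2 = 3.8735×10^5 km.
Transfer time t = π√(a_t³/μ) = 67243.3 s.
Target angular speed ω₂ = √(μ/r₂³) = 2.00860×10^-5 rad/s.
Angle swept by the target during transfer: ω₂·t = 1.35065 rad = 77.39°.
Arrival is 180° from departure on the ellipse, so φ = 180° − 77.39° = 103°.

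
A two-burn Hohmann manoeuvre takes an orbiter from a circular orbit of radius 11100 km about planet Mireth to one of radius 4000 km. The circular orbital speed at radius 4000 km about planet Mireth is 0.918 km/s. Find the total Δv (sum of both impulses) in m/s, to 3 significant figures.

From the circular-orbit relation v² = μ/r at r = 4000 km: μ = v²r = (0.918)² × 4000 = 3370.90 km³/s².
The Hohmann ellipse has a_t = (r₁ + r₂)/2 = 7550 km.
Circular speed at r₁: v₁ = √(μ/r₁) = √(3370.90/11100) = 0.5511 km/s.
Transfer-orbit speed at r₁ (vis-viva equation): v_a = √[μ(2/r₁ − 1/a_t)] = 0.4011 km/s.
First burn Δv₁ = |v_a − v₁| = 0.1500 km/s.
At r₂, v₂ = √(μ/r₂) = 0.91800 km/s.
Transfer-orbit speed at r₂: v_p = √[μ(2/r₂ − 1/a_t)] = 1.1131 km/s.
Second burn Δv₂ = |v₂ − v_p| = 0.1951 km/s.
Δv = Δv₁ + Δv₂ = 0.1500 + 0.1951 = 0.3451 km/s.

Δv = 345 m/s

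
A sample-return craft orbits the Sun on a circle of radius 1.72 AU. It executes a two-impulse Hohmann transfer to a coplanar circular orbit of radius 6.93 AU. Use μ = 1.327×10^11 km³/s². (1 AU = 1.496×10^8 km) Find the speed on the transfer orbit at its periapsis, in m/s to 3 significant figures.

v = 28700 m/s

In km: r₁ = 1.72 × 1.496×10^8 = 2.57312×10^8 km; r₂ = 6.93 × 1.496×10^8 = 1.036728×10^9 km.
The Hohmann ellipse has a_t = (r₁ + r₂)/2 = 6.4702×10^8 km.
At periapsis, r = 2.57312×10^8 km.
Vis-viva: v = √[μ(2/r − 1/a_t)] = √[1.327×10^11 × (2/2.57312×10^8 − 1/6.4702×10^8)] = 28.75 km/s.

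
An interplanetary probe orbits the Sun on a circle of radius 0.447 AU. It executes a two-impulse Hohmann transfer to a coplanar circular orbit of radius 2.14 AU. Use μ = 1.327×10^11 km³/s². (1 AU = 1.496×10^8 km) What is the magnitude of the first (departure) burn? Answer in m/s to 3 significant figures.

In km: r₁ = 0.447 × 1.496×10^8 = 6.68712×10^7 km; r₂ = 2.14 × 1.496×10^8 = 3.20144×10^8 km.
The Hohmann ellipse has a_t = (r₁ + r₂)/2 = 1.935076×10^8 km.
Circular speed at r = 6.68712×10^7 km: v_c = √(μ/r) = 44.55 km/s.
Vis-viva on the transfer ellipse at r = 6.68712×10^7 km gives v_t = √[μ(2/r − 1/a_t)] = 57.30 km/s.
Δv₁ = |v_t − v_c| = |57.30 − 44.55| = 12.75 km/s.

Δv₁ = 12800 m/s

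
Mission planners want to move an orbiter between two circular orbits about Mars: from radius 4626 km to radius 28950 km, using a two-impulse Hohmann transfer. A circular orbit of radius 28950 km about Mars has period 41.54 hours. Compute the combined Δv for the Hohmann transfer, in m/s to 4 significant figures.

Δv = 1531 m/s

From Kepler's third law T² = 4π²r³/μ at r = 28950 km, T = 41.54 hours = 41.54 × 3600 s = 1.49544×10^5 s: μ = 4π²r³/T² = 42831.9 km³/s².
The Hohmann ellipse has a_t = (r₁ + r₂)/2 = 16788 km.
At r₁ the circular-orbit speed is v₁ = √(μ/r₁) = 3.043 km/s.
On the transfer ellipse at r₁, v² = μ(2/r − 1/a) gives v_p = √[μ(2/r₁ − 1/a_t)] = 3.996 km/s.
First burn Δv₁ = |v_p − v₁| = 0.9530 km/s.
Circular speed at r₂: v₂ = √(μ/r₂) = 1.21635 km/s.
Transfer-orbit speed at r₂: v_a = √[μ(2/r₂ − 1/a_t)] = 0.638503 km/s.
Second burn Δv₂ = |v₂ − v_a| = 0.5778 km/s.
Δv = Δv₁ + Δv₂ = 0.9530 + 0.5778 = 1.531 km/s.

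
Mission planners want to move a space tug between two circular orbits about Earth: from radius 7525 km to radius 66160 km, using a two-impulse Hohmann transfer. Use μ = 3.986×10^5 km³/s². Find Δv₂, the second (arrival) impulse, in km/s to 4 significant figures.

Δv₂ = 1.345 km/s

Semi-major axis of the transfer orbit: a_t = (7525 + 66160)/2 = 36842.5 km.
Circular speed at r = 66160 km: v_c = √(μ/r) = 2.4545 km/s.
Vis-viva on the transfer ellipse at r = 66160 km gives v_t = √[μ(2/r − 1/a_t)] = 1.1093 km/s.
Δv₂ = |v_t − v_c| = |1.1093 − 2.4545| = 1.345 km/s.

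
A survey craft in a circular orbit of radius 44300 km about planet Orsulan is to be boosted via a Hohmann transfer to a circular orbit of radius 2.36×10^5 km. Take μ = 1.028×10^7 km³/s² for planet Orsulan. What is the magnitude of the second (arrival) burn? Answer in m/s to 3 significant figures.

Δv₂ = 2890 m/s

Semi-major axis of the transfer orbit: a_t = (44300 + 2.360×10^5)/2 = 1.4015×10^5 km.
On the circular orbit at r = 2.360×10^5 km, v_c = √(μ/r) = 6.600 km/s.
Transfer-orbit speed at the same r (vis-viva, a = a_t): v_t = √[μ(2/r − 1/a_t)] = 3.711 km/s.
Δv₂ = |v_t − v_c| = |3.711 − 6.600| = 2.889 km/s.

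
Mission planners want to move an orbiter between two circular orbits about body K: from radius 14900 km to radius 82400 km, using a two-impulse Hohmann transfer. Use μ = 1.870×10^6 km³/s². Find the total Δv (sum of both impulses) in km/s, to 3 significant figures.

Δv = 5.50 km/s

The Hohmann ellipse has a_t = (r₁ + r₂)/2 = 48650 km.
Circular speed at r₁: v₁ = √(μ/r₁) = √(1.870×10^6/14900) = 11.203 km/s.
On the transfer ellipse at r₁, v² = μ(2/r − 1/a) gives v_p = √[μ(2/r₁ − 1/a_t)] = 14.580 km/s.
First burn Δv₁ = |v_p − v₁| = 3.377 km/s.
Circular speed at r₂: v₂ = √(μ/r₂) = 4.7638 km/s.
Transfer-orbit speed at r₂: v_a = √[μ(2/r₂ − 1/a_t)] = 2.6364 km/s.
Second burn Δv₂ = |v₂ − v_a| = 2.127 km/s.
Total Δv = Δv₁ + Δv₂ = 5.504 km/s.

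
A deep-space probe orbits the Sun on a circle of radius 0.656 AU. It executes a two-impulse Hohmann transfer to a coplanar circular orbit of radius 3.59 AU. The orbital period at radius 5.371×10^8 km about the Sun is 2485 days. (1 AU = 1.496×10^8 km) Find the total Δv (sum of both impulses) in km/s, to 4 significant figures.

Δv = 18.03 km/s

From Kepler's third law T² = 4π²r³/μ at r = 5.371×10^8 km, T = 2485 days = 2485 × 86400 s = 2.14704×10^8 s: μ = 4π²r³/T² = 1.32692×10^11 km³/s².
In km: r₁ = 0.656 × 1.496×10^8 = 9.81376×10^7 km; r₂ = 3.59 × 1.496×10^8 = 5.37064×10^8 km.
The Hohmann ellipse has a_t = (r₁ + r₂)/2 = 3.176008×10^8 km.
Circular speed at r₁: v₁ = √(μ/r₁) = √(1.32692×10^11/9.81376×10^7) = 36.77 km/s.
On the transfer ellipse at r₁, vis-viva equation gives v_p = √[μ(2/r₁ − 1/a_t)] = 47.82 km/s.
First burn Δv₁ = |v_p − v₁| = 11.05 km/s.
Circular speed at r₂: v₂ = √(μ/r₂) = 15.7184 km/s.
Transfer-orbit speed at r₂: v_a = √[μ(2/r₂ − 1/a_t)] = 8.73748 km/s.
Second burn Δv₂ = |v₂ − v_a| = 6.981 km/s.
Total Δv = Δv₁ + Δv₂ = 18.03 km/s.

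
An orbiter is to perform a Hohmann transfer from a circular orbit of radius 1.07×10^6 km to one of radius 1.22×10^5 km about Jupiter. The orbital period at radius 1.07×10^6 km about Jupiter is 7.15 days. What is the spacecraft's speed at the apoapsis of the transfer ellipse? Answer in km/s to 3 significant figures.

v = 4.92 km/s

From Kepler's third law T² = 4π²r³/μ at r = 1.07×10^6 km, T = 7.15 days = 7.15 × 86400 s = 6.1776×10^5 s: μ = 4π²r³/T² = 1.26728×10^8 km³/s².
Transfer-ellipse semi-major axis a_t = (r₁ + r₂)/2 = (1.070×10^6 + 1.220×10^5)/2 = 5.960×10^5 km.
The apoapsis of the transfer ellipse is at r = 1.070×10^6 km.
From the vis-viva equation, v = √[μ(2/r − 1/a_t)] = 4.924 km/s.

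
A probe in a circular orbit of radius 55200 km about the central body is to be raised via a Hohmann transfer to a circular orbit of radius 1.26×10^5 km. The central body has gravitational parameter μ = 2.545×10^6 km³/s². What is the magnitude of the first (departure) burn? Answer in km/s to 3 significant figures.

Δv₁ = 1.22 km/s

Semi-major axis of the transfer orbit: a_t = (55200 + 1.260×10^5)/2 = 90600 km.
On the circular orbit at r = 55200 km, v_c = √(μ/r) = 6.790 km/s.
Transfer-orbit speed at the same r (vis-viva, a = a_t): v_t = √[μ(2/r − 1/a_t)] = 8.007 km/s.
Δv₁ = |v_t − v_c| = |8.007 − 6.790| = 1.217 km/s.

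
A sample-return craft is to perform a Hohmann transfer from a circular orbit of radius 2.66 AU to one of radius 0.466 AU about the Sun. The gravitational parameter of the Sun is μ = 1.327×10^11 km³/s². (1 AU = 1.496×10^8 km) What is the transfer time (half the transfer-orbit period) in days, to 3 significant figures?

t = 357 days

In km: r₁ = 2.66 × 1.496×10^8 = 3.97936×10^8 km; r₂ = 0.466 × 1.496×10^8 = 6.97136×10^7 km.
Semi-major axis of the transfer orbit: a_t = (3.97936×10^8 + 6.97136×10^7)/2 = 2.338248×10^8 km.
By Kepler's third law the transfer-orbit period is T = 2π√(a_t³/μ), so t = T/2 = 3.084×10^7 s.
Converting: 3.084×10^7 s ÷ 86400 s/day = 357 days.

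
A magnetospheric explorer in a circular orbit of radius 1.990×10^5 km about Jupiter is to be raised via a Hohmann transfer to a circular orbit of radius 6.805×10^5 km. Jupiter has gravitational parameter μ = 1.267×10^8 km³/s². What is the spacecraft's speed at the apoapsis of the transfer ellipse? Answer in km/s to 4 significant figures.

Transfer-ellipse semi-major axis a_t = (r₁ + r₂)/2 = (1.990×10^5 + 6.805×10^5)/2 = 4.3975×10^5 km.
The apoapsis of the transfer ellipse is at r = 6.805×10^5 km.
From the vis-viva equation, v = √[μ(2/r − 1/a_t)] = 9.179 km/s.

v = 9.179 km/s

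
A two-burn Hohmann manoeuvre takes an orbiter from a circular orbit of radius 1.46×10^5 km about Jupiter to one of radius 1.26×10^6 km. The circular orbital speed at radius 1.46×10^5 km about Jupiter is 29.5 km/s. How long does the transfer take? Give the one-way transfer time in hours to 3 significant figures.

From the circular-orbit relation v² = μ/r at r = 1.46×10^5 km: μ = v²r = (29.5)² × 1.46×10^5 = 1.27056×10^8 km³/s².
Transfer-ellipse semi-major axis a_t = (r₁ + r₂)/2 = (1.460×10^5 + 1.260×10^6)/2 = 7.030×10^5 km.
By Kepler's third law the transfer-orbit period is T = 2π√(a_t³/μ), so t = T/2 = 1.643×10^5 s.
Converting: 1.643×10^5 s ÷ 3600 s/hour = 45.6 hours.

t = 45.6 hours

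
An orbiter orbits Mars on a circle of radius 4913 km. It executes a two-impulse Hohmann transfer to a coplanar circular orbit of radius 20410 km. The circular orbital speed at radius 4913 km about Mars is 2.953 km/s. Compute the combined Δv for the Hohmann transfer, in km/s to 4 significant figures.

From the circular-orbit relation v² = μ/r at r = 4913 km: μ = v²r = (2.953)² × 4913 = 42842.4 km³/s².
Semi-major axis of the transfer orbit: a_t = (4913 + 20410)/2 = 12661.5 km.
At r₁ the circular-orbit speed is v₁ = √(μ/r₁) = 2.95300 km/s.
On the transfer ellipse at r₁, vis-viva equation gives v_p = √[μ(2/r₁ − 1/a_t)] = 3.74923 km/s.
First burn Δv₁ = |v_p − v₁| = 0.79623 km/s.
Circular speed at r₂: v₂ = √(μ/r₂) = 1.448823 km/s.
Transfer-orbit speed at r₂: v_a = √[μ(2/r₂ − 1/a_t)] = 0.9024978 km/s.
Second burn Δv₂ = |v₂ − v_a| = 0.54633 km/s.
Total Δv = Δv₁ + Δv₂ = 1.343 km/s.

Δv = 1.343 km/s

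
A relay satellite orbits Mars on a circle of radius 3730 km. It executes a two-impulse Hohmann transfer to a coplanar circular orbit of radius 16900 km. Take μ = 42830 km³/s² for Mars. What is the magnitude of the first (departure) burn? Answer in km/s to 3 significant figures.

Δv₁ = 0.949 km/s

Transfer-ellipse semi-major axis a_t = (r₁ + r₂)/2 = (3730 + 16900)/2 = 10315 km.
On the circular orbit at r = 3730 km, v_c = √(μ/r) = 3.3886 km/s.
Transfer-orbit speed at the same r (vis-viva, a = a_t): v_t = √[μ(2/r − 1/a_t)] = 4.3374 km/s.
Δv₁ = |v_t − v_c| = |4.3374 − 3.3886| = 0.9488 km/s.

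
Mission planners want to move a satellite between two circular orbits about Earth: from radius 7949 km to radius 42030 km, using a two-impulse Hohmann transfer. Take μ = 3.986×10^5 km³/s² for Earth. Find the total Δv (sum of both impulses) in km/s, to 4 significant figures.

Δv = 3.445 km/s

The Hohmann ellipse has a_t = (r₁ + r₂)/2 = 24989.5 km.
At r₁ the circular-orbit speed is v₁ = √(μ/r₁) = 7.0813 km/s.
On the transfer ellipse at r₁, vis-viva gives v_p = √[μ(2/r₁ − 1/a_t)] = 9.1836 km/s.
First burn Δv₁ = |v_p − v₁| = 2.102 km/s.
Circular speed at r₂: v₂ = √(μ/r₂) = 3.080 km/s.
Transfer-orbit speed at r₂: v_a = √[μ(2/r₂ − 1/a_t)] = 1.737 km/s.
Second burn Δv₂ = |v₂ − v_a| = 1.343 km/s.
Total Δv = Δv₁ + Δv₂ = 3.445 km/s.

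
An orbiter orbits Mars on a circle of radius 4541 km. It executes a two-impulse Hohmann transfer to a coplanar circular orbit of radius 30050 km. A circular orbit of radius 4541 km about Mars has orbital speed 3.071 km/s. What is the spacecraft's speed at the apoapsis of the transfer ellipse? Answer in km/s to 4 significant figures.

v = 0.6117 km/s

From the circular-orbit relation v² = μ/r at r = 4541 km: μ = v²r = (3.071)² × 4541 = 42826.4 km³/s².
Semi-major axis of the transfer orbit: a_t = (4541 + 30050)/2 = 17295.5 km.
At apoapsis, r = 30050 km.
From the vis-viva equation, v = √[μ(2/r − 1/a_t)] = 0.6117 km/s.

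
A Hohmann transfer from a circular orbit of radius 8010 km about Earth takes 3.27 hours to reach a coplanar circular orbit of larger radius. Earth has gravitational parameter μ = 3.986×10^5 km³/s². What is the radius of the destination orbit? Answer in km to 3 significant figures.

Transfer time t = 3.27 hours = 11772 s, and t = π√(a_t³/μ).
So a_t = (μ t²/π²)^(1/3) = (3.986×10^5 × (11772)² / π²)^(1/3) = 17755 km.
Since a_t = (r₁ + r₂)/2, r₂ = 2a_t − r₁ = 2×17755 − 8010 = 27500 km.

r₂ = 27500 km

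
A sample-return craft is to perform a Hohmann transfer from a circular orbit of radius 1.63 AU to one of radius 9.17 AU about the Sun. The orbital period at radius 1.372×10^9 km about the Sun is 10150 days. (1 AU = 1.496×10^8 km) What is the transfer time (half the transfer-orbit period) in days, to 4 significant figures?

From Kepler's third law T² = 4π²r³/μ at r = 1.372×10^9 km, T = 10150 days = 10150 × 86400 s = 8.7696×10^8 s: μ = 4π²r³/T² = 1.32575×10^11 km³/s².
In km: r₁ = 1.63 × 1.496×10^8 = 2.43848×10^8 km; r₂ = 9.17 × 1.496×10^8 = 1.371832×10^9 km.
The Hohmann ellipse has a_t = (r₁ + r₂)/2 = 8.0784×10^8 km.
Half the transfer-orbit period gives t = π√(a_t³/μ) = 1.981×10^8 s.
Converting: 1.981×10^8 s ÷ 86400 s/day = 2293 days.

t = 2293 days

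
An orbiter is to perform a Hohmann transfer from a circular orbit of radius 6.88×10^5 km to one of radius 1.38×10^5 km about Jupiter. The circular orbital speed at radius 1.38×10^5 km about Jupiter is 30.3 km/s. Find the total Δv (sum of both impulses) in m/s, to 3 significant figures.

Δv = 14500 m/s

From the circular-orbit relation v² = μ/r at r = 1.38×10^5 km: μ = v²r = (30.3)² × 1.38×10^5 = 1.26696×10^8 km³/s².
The Hohmann ellipse has a_t = (r₁ + r₂)/2 = 4.130×10^5 km.
At r₁ the circular-orbit speed is v₁ = √(μ/r₁) = 13.57 km/s.
On the transfer ellipse at r₁, vis-viva gives v_a = √[μ(2/r₁ − 1/a_t)] = 7.844 km/s.
First burn Δv₁ = |v_a − v₁| = 5.726 km/s.
At r₂, v₂ = √(μ/r₂) = 30.300 km/s.
Transfer-orbit speed at r₂: v_p = √[μ(2/r₂ − 1/a_t)] = 39.108 km/s.
Second burn Δv₂ = |v₂ − v_p| = 8.808 km/s.
Δv = Δv₁ + Δv₂ = 5.726 + 8.808 = 14.53 km/s.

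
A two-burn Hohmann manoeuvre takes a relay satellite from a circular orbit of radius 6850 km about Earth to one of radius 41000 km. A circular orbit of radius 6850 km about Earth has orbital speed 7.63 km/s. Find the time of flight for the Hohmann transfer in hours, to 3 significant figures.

t = 5.11 hours

From the circular-orbit relation v² = μ/r at r = 6850 km: μ = v²r = (7.63)² × 6850 = 3.98786×10^5 km³/s².
Semi-major axis of the transfer orbit: a_t = (6850 + 41000)/2 = 23925 km.
By Kepler's third law the transfer-orbit period is T = 2π√(a_t³/μ), so t = T/2 = 18410 s.
Converting: 18410 s ÷ 3600 s/hour = 5.11 hours.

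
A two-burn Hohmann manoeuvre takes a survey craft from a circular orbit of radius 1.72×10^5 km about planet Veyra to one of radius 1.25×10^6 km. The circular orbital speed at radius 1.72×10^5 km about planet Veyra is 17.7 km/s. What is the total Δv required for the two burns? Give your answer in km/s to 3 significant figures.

From the circular-orbit relation v² = μ/r at r = 1.72×10^5 km: μ = v²r = (17.7)² × 1.72×10^5 = 5.38859×10^7 km³/s².
The Hohmann ellipse has a_t = (r₁ + r₂)/2 = 7.110×10^5 km.
At r₁ the circular-orbit speed is v₁ = √(μ/r₁) = 17.700 km/s.
On the transfer ellipse at r₁, vis-viva equation gives v_p = √[μ(2/r₁ − 1/a_t)] = 23.469 km/s.
First burn Δv₁ = |v_p − v₁| = 5.769 km/s.
At r₂, v₂ = √(μ/r₂) = 6.5657 km/s.
Transfer-orbit speed at r₂: v_a = √[μ(2/r₂ − 1/a_t)] = 3.2293 km/s.
Second burn Δv₂ = |v₂ − v_a| = 3.336 km/s.
Total Δv = Δv₁ + Δv₂ = 9.105 km/s.

Δv = 9.11 km/s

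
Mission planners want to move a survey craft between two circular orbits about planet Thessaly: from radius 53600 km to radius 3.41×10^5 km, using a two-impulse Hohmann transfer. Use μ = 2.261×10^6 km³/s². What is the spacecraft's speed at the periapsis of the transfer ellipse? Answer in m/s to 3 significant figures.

v = 8540 m/s

The Hohmann ellipse has a_t = (r₁ + r₂)/2 = 1.973×10^5 km.
At periapsis, r = 53600 km.
From the vis-viva equation, v = √[μ(2/r − 1/a_t)] = 8.538 km/s.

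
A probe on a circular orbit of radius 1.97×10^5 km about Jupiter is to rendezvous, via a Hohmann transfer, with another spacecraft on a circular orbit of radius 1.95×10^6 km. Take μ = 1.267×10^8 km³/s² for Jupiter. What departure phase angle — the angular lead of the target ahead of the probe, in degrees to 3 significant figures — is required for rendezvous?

φ = 106°

The Hohmann ellipse has a_t = (r₁ + r₂)/2 = 1.0735×10^6 km.
Transfer time t = π√(a_t³/μ) = 3.104×10^5 s.
Target angular speed ω₂ = √(μ/r₂³) = 4.134×10^-6 rad/s.
Angle swept by the target during transfer: ω₂·t = 1.2832 rad = 73.52°.
The probe traverses 180° on the transfer ellipse, so the target must lead by 180° − 73.52° = 106°.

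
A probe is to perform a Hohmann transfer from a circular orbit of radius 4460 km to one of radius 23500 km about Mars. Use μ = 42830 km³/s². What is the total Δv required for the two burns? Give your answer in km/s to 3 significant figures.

The Hohmann ellipse has a_t = (r₁ + r₂)/2 = 13980 km.
At r₁ the circular-orbit speed is v₁ = √(μ/r₁) = 3.0989 km/s.
Transfer-orbit speed at r₁ (vis-viva): v_p = √[μ(2/r₁ − 1/a_t)] = 4.0178 km/s.
First burn Δv₁ = |v_p − v₁| = 0.9189 km/s.
At r₂, v₂ = √(μ/r₂) = 1.350 km/s.
Transfer-orbit speed at r₂: v_a = √[μ(2/r₂ − 1/a_t)] = 0.7625 km/s.
Second burn Δv₂ = |v₂ − v_a| = 0.5875 km/s.
Δv = Δv₁ + Δv₂ = 0.9189 + 0.5875 = 1.506 km/s.

Δv = 1.51 km/s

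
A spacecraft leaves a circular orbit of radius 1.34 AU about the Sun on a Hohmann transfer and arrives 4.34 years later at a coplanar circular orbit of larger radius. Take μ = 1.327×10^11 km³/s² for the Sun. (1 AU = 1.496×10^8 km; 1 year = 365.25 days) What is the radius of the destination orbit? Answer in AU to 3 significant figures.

r₂ = 7.11 AU

In km: r₁ = 1.34 × 1.496×10^8 = 2.00464×10^8 km.
Transfer time t = 4.34 years × 365.25 × 86400 s = 1.36959984×10^8 s, and t = π√(a_t³/μ).
So a_t = (μ t²/π²)^(1/3) = (1.327×10^11 × (1.36959984×10^8)² / π²)^(1/3) = 6.3181×10^8 km.
Since a_t = (r₁ + r₂)/2, r₂ = 2a_t − r₁ = 2×6.3181×10^8 − 2.00464×10^8 = 1.063156×10^9 km.
In AU: r₂ = 1.063156×10^9 / 1.496×10^8 = 7.11 AU.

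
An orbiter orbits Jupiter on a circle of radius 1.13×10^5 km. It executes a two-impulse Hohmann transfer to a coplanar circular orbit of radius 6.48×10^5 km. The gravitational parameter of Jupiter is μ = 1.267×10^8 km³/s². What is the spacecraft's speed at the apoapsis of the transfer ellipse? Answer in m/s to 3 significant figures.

v = 7620 m/s

Semi-major axis of the transfer orbit: a_t = (1.130×10^5 + 6.480×10^5)/2 = 3.805×10^5 km.
At apoapsis, r = 6.480×10^5 km.
Vis-viva: v = √[μ(2/r − 1/a_t)] = √[1.267×10^8 × (2/6.480×10^5 − 1/3.805×10^5)] = 7.620 km/s.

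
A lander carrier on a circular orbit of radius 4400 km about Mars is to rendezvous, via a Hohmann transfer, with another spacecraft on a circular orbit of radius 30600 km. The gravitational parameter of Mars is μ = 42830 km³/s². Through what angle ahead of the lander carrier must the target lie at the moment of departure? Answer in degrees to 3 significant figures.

φ = 102°

Semi-major axis of the transfer orbit: a_t = (4400 + 30600)/2 = 17500 km.
The half-period of the transfer ellipse is t = π√(a_t³/μ) = 35143 s.
The target's mean motion on its circular orbit is ω₂ = √(μ/r₂³) = 3.8663×10^-5 rad/s.
Angle swept by the target during transfer: ω₂·t = 1.3587 rad = 77.85°.
The lander carrier traverses 180° on the transfer ellipse, so the target must lead by 180° − 77.85° = 102°.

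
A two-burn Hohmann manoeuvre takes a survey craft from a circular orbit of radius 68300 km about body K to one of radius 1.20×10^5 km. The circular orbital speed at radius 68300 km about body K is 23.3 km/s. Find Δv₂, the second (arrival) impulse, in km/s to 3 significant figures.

Δv₂ = 2.61 km/s

From the circular-orbit relation v² = μ/r at r = 68300 km: μ = v²r = (23.3)² × 68300 = 3.70794×10^7 km³/s².
Transfer-ellipse semi-major axis a_t = (r₁ + r₂)/2 = (68300 + 1.200×10^5)/2 = 94150 km.
Circular speed at r = 1.200×10^5 km: v_c = √(μ/r) = 17.578 km/s.
Vis-viva on the transfer ellipse at r = 1.200×10^5 km gives v_t = √[μ(2/r − 1/a_t)] = 14.972 km/s.
Δv₂ = |v_t − v_c| = |14.972 − 17.578| = 2.606 km/s.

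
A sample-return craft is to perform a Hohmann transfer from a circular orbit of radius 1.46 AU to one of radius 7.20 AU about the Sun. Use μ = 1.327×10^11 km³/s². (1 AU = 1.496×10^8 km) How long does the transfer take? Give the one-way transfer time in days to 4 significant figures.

In km: r₁ = 1.46 × 1.496×10^8 = 2.18416×10^8 km; r₂ = 7.20 × 1.496×10^8 = 1.07712×10^9 km.
The Hohmann ellipse has a_t = (r₁ + r₂)/2 = 6.47768×10^8 km.
Transfer time t = π√(a_t³/μ) = π√((6.47768×10^8)³ / 1.327×10^11) = 1.422×10^8 s.
Converting: 1.422×10^8 s ÷ 86400 s/day = 1646 days.

t = 1646 days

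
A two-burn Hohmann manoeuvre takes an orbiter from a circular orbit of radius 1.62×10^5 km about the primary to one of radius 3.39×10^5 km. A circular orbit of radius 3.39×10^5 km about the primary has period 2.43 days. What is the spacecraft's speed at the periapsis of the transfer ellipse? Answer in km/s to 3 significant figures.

From Kepler's third law T² = 4π²r³/μ at r = 3.39×10^5 km, T = 2.43 days = 2.43 × 86400 s = 2.09952×10^5 s: μ = 4π²r³/T² = 3.48914×10^7 km³/s².
Transfer-ellipse semi-major axis a_t = (r₁ + r₂)/2 = (1.620×10^5 + 3.390×10^5)/2 = 2.505×10^5 km.
The periapsis of the transfer ellipse is at r = 1.620×10^5 km.
Vis-viva: v = √[μ(2/r − 1/a_t)] = √[3.48914×10^7 × (2/1.620×10^5 − 1/2.505×10^5)] = 17.07 km/s.

v = 17.1 km/s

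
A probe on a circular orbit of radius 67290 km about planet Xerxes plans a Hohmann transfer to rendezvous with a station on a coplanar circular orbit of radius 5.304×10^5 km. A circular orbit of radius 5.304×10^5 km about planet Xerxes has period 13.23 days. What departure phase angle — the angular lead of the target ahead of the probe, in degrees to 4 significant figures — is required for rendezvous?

φ = 103.9°

From Kepler's third law T² = 4π²r³/μ at r = 5.304×10^5 km, T = 13.23 days = 13.23 × 86400 s = 1.143072×10^6 s: μ = 4π²r³/T² = 4.50841×10^6 km³/s².
Transfer-ellipse semi-major axis a_t = (r₁ + r₂)/2 = (67290 + 5.304×10^5)/2 = 2.98845×10^5 km.
The half-period of the transfer ellipse is t = π√(a_t³/μ) = 2.4172×10^5 s.
Target angular speed ω₂ = √(μ/r₂³) = 5.4968×10^-6 rad/s.
Angle swept by the target during transfer: ω₂·t = 1.3287 rad = 76.13°.
The probe traverses 180° on the transfer ellipse, so the target must lead by 180° − 76.13° = 103.9°.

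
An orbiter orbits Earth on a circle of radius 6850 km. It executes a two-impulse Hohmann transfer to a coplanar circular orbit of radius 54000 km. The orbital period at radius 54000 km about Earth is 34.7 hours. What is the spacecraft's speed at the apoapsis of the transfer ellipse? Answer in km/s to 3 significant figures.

From Kepler's third law T² = 4π²r³/μ at r = 54000 km, T = 34.7 hours = 34.7 × 3600 s = 1.2492×10^5 s: μ = 4π²r³/T² = 3.98361×10^5 km³/s².
Transfer-ellipse semi-major axis a_t = (r₁ + r₂)/2 = (6850 + 54000)/2 = 30425 km.
At apoapsis, r = 54000 km.
Vis-viva: v = √[μ(2/r − 1/a_t)] = √[3.98361×10^5 × (2/54000 − 1/30425)] = 1.289 km/s.

v = 1.29 km/s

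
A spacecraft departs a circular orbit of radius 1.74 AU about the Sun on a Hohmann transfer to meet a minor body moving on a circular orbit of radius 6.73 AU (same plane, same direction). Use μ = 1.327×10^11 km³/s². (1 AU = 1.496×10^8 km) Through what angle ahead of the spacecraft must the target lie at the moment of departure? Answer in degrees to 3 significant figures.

In km: r₁ = 1.74 × 1.496×10^8 = 2.60304×10^8 km; r₂ = 6.73 × 1.496×10^8 = 1.006808×10^9 km.
Semi-major axis of the transfer orbit: a_t = (2.60304×10^8 + 1.006808×10^9)/2 = 6.33556×10^8 km.
Transfer time t = π√(a_t³/μ) = 1.37528×10^8 s.
The target's mean motion on its circular orbit is ω₂ = √(μ/r₂³) = 1.14029×10^-8 rad/s.
Angle swept by the target during transfer: ω₂·t = 1.56822 rad = 89.852°.
The spacecraft traverses 180° on the transfer ellipse, so the target must lead by 180° − 89.852° = 90.1°.

φ = 90.1°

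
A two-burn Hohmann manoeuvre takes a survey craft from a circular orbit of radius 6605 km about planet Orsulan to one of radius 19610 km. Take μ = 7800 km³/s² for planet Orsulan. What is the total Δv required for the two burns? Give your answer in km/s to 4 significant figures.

The Hohmann ellipse has a_t = (r₁ + r₂)/2 = 13107.5 km.
At r₁ the circular-orbit speed is v₁ = √(μ/r₁) = 1.0867 km/s.
Transfer-orbit speed at r₁ (v² = μ(2/r − 1/a)): v_p = √[μ(2/r₁ − 1/a_t)] = 1.3292 km/s.
First burn Δv₁ = |v_p − v₁| = 0.2425 km/s.
At r₂, v₂ = √(μ/r₂) = 0.6307 km/s.
Transfer-orbit speed at r₂: v_a = √[μ(2/r₂ − 1/a_t)] = 0.4477 km/s.
Second burn Δv₂ = |v₂ − v_a| = 0.1830 km/s.
Total Δv = Δv₁ + Δv₂ = 0.4255 km/s.

Δv = 0.4255 km/s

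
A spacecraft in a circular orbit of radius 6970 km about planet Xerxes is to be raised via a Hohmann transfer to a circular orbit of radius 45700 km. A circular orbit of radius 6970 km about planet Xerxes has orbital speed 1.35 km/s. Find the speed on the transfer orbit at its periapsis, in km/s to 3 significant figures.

v = 1.78 km/s

From the circular-orbit relation v² = μ/r at r = 6970 km: μ = v²r = (1.35)² × 6970 = 12702.8 km³/s².
Transfer-ellipse semi-major axis a_t = (r₁ + r₂)/2 = (6970 + 45700)/2 = 26335 km.
The periapsis of the transfer ellipse is at r = 6970 km.
Applying v² = μ(2/r − 1/a_t): v = 1.778 km/s.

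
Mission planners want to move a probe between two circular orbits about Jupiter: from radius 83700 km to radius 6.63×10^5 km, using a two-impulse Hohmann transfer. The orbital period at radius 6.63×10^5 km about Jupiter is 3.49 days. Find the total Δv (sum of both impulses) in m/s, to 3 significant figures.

From Kepler's third law T² = 4π²r³/μ at r = 6.63×10^5 km, T = 3.49 days = 3.49 × 86400 s = 3.01536×10^5 s: μ = 4π²r³/T² = 1.26538×10^8 km³/s².
Transfer-ellipse semi-major axis a_t = (r₁ + r₂)/2 = (83700 + 6.630×10^5)/2 = 3.7335×10^5 km.
Circular speed at r₁: v₁ = √(μ/r₁) = √(1.26538×10^8/83700) = 38.882 km/s.
Transfer-orbit speed at r₁ (vis-viva): v_p = √[μ(2/r₁ − 1/a_t)] = 51.814 km/s.
First burn Δv₁ = |v_p − v₁| = 12.932 km/s.
At r₂, v₂ = √(μ/r₂) = 13.8151 km/s.
Transfer-orbit speed at r₂: v_a = √[μ(2/r₂ − 1/a_t)] = 6.54122 km/s.
Second burn Δv₂ = |v₂ − v_a| = 7.2739 km/s.
Δv = Δv₁ + Δv₂ = 12.932 + 7.2739 = 20.21 km/s.

Δv = 20200 m/s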